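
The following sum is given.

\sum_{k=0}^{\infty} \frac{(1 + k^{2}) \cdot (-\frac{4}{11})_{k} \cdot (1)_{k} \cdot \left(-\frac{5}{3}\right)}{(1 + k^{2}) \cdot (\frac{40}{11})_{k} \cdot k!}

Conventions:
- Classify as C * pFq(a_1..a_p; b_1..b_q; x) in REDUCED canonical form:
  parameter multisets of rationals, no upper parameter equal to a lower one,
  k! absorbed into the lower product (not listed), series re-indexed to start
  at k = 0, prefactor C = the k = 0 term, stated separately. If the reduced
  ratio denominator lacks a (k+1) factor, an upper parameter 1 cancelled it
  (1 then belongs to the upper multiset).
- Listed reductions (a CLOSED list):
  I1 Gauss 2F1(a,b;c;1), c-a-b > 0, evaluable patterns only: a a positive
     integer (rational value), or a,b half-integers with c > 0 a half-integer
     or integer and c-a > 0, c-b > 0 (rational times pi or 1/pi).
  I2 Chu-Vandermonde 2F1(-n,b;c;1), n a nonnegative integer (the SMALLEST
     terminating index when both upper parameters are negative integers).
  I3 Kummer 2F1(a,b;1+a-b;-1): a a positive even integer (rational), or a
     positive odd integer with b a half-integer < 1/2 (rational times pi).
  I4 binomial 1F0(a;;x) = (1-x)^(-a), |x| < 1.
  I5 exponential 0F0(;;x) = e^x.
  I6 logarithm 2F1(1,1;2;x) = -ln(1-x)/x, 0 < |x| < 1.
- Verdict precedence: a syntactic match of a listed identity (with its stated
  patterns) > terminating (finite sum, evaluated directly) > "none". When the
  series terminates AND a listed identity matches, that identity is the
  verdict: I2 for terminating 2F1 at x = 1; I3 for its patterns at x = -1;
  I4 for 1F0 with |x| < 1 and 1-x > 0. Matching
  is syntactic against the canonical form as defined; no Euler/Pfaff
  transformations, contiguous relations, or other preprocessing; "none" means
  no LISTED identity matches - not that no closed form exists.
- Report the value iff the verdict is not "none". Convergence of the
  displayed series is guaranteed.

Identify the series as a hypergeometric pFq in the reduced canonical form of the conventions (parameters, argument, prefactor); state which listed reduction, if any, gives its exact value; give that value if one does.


Canonical form: C = -\frac{5}{3} times 2F1 with upper {-\frac{4}{11}, 1}, lower {\frac{40}{11}}, x = 1. Verdict (x = 1): the Gauss summation I1 applies (x = 1: the Gamma ratio telescopes since c-a-b = 3 > 0 and a = 1 in Z>0). Value: -\frac{145}{99}.

Key observation: t_0 = -\frac{5}{3} here, and striking the common factor k^2 + 1 reduces the term (C = -5/3).
Adjacent-term ratio: r(k) = 1 * (k-\frac{4}{11}) (k+1) / [(k+\frac{40}{11}) (k+1)] - rational in k, leading ratio 1; with t_0 = -\frac{5}{3}, classification follows.


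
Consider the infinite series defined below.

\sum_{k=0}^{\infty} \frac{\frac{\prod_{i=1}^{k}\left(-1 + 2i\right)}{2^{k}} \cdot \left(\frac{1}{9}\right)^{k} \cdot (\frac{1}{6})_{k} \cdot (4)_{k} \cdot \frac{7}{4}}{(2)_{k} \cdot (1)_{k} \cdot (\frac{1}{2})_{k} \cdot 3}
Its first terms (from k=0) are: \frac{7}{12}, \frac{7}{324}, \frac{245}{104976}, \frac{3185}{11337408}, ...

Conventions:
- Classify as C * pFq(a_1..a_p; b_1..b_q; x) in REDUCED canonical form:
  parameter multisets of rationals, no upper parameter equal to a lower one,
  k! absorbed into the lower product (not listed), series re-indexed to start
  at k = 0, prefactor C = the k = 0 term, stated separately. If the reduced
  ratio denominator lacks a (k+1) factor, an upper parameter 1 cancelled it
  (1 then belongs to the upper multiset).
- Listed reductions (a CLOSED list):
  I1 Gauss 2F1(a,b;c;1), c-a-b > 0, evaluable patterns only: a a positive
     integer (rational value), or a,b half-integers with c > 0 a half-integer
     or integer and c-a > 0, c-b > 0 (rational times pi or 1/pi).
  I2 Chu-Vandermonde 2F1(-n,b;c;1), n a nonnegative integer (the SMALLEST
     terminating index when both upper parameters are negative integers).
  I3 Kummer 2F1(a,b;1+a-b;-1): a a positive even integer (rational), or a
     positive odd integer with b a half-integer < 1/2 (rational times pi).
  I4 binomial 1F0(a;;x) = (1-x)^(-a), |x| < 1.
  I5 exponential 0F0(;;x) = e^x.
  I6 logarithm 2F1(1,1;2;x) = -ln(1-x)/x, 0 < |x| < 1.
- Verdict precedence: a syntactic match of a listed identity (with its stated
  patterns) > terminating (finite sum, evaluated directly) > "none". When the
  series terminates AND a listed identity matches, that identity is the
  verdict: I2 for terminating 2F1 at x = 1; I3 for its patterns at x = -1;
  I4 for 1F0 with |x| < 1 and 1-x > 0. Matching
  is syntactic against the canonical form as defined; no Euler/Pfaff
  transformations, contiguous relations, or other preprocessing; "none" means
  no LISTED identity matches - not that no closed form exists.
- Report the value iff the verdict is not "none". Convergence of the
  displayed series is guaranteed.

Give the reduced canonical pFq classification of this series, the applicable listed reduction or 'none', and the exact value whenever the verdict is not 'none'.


The series (x = \frac{1}{9}) is 2F1: upper {\frac{1}{6}, 4}, lower {2}, prefactor \frac{7}{12}. Verdict: none (x = \frac{1}{9}): each listed identity misses the multisets {\frac{1}{6}, 4} ; {2}.

The tell: from the first term \frac{7}{12}: the constant factors (C = 7/12, x = 1/9) combine into one prefactor.
Consecutive-term ratio: r(k) = \frac{1}{9} * (k+\frac{1}{6}) (k+4) / [(k+2) (k+1)] - rational in k. x = \frac{1}{9}; t_0 = \frac{7}{12}; negate the roots.


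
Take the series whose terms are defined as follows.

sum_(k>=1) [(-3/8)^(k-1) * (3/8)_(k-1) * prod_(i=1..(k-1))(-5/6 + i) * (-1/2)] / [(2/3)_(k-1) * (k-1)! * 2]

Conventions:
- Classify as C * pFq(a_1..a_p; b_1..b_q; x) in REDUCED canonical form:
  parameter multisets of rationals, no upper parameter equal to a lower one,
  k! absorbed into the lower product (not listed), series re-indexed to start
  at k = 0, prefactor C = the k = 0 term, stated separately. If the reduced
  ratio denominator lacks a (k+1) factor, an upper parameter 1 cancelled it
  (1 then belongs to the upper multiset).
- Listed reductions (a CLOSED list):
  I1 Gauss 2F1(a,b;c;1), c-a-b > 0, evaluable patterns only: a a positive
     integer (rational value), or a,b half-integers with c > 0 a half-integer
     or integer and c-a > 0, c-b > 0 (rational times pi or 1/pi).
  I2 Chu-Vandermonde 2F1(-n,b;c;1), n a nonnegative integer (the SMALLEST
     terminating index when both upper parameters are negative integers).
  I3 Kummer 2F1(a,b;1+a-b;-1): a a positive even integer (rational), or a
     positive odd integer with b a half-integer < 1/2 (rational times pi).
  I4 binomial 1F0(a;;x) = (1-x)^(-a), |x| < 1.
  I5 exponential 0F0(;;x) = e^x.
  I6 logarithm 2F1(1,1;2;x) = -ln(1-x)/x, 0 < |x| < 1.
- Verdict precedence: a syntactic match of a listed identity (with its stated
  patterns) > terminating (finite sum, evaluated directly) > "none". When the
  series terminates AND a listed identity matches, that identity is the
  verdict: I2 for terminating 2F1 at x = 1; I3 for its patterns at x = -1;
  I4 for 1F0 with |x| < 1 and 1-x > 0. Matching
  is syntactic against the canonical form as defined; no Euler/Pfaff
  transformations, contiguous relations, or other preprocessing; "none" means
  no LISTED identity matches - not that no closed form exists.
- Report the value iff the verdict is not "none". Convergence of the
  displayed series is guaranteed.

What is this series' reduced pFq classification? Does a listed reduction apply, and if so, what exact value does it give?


Classification (C = -1/4): 2F1 with upper {1/6, 3/8}, lower {2/3}, argument x = -3/8. Verdict: none. A 2F1 with upper {1/6, 3/8} fits none of I1-I6 at x = -3/8; the sum runs forever.

Key observation: with t_0 = -1/4, the running product (C = -1/4, x = -3/8) telescopes to a rising factorial.
Term ratio: r(k) = (-3/8) * (k+1/6) (k+3/8) / [(k+2/3) (k+1)] - rational in k. x = (-3/8); t_0 = -1/4; negate the roots.


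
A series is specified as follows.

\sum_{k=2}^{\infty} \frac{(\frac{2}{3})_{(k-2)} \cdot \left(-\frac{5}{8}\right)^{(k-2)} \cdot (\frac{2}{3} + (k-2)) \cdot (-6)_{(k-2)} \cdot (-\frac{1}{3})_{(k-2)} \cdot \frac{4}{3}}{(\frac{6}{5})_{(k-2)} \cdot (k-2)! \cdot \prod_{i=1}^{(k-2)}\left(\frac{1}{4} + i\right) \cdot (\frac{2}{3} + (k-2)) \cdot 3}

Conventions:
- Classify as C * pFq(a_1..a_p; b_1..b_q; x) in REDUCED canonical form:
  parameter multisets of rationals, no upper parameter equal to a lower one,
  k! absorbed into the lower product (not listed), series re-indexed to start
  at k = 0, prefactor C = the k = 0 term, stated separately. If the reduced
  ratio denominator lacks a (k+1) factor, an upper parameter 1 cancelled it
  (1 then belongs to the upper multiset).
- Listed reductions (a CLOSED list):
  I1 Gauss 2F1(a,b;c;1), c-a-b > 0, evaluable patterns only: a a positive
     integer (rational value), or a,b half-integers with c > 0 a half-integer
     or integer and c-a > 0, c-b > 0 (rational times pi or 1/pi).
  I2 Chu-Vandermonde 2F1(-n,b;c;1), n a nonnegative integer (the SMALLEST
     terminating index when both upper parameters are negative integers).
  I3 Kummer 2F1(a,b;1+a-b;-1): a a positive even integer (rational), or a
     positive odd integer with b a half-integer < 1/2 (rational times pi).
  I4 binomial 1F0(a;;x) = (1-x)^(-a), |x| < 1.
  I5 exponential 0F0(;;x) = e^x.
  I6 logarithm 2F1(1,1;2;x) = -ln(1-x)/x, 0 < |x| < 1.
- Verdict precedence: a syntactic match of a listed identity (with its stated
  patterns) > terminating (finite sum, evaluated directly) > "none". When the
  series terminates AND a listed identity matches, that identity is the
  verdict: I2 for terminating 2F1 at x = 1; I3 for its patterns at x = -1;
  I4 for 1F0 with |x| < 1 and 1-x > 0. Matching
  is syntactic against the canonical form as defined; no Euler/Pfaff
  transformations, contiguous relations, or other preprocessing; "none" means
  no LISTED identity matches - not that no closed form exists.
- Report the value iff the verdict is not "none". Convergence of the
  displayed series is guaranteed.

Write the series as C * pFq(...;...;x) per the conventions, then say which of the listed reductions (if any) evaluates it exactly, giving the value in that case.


With C = \frac{4}{9}: the canonical form is 3F2(-6, -\frac{1}{3}, \frac{2}{3}; \frac{6}{5}, \frac{5}{4}; -\frac{5}{8}). Verdict: terminating (-6 upstairs). 7 nonzero terms in all; added directly. Hence: \frac{80665638063191}{1138659423389631}.

The tell: x = -\frac{5}{8} and the lower running product (prefactor 4/9) is a rising factorial.
Consecutive-term ratio: r(k) = -\frac{5}{8} * (k-6) (k-\frac{1}{3}) (k+\frac{2}{3}) / [(k+\frac{6}{5}) (k+\frac{5}{4}) (k+1)] - poly over poly, x = -\frac{5}{8} from leading terms; C = \frac{4}{9} at k = 0.


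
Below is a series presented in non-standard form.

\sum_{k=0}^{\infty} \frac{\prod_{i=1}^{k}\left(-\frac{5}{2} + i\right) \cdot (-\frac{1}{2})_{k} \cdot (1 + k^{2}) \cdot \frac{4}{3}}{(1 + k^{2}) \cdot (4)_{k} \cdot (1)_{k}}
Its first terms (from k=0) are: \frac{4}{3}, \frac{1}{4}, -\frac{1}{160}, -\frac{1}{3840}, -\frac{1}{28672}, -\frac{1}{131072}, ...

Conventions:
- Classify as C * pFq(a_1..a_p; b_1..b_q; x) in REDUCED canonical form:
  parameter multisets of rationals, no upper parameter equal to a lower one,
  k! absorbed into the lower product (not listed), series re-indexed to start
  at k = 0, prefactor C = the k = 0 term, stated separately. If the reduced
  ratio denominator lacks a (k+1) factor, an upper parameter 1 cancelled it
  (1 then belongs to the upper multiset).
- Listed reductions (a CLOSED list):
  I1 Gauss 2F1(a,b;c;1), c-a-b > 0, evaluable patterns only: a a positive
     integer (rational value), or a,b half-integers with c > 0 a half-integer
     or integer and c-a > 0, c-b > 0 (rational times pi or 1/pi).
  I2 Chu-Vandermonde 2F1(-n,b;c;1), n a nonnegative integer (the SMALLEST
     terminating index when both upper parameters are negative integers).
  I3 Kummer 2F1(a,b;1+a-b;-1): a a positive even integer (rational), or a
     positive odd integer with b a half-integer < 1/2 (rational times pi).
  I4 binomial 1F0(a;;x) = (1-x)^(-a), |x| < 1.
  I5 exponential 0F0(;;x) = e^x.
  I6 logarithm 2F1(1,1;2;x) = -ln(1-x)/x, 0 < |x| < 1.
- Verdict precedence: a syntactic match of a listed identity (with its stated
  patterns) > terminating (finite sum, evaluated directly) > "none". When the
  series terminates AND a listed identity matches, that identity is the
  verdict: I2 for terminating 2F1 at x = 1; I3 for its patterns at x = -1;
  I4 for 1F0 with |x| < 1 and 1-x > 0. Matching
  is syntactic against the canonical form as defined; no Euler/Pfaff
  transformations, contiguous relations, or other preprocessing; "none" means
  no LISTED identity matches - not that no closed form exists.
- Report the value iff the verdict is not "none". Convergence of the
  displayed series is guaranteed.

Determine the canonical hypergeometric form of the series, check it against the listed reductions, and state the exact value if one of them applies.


With C = \frac{4}{3}: the canonical form is 2F1(-\frac{3}{2}, -\frac{1}{2}; 4; 1). Verdict: Gauss's theorem I1 (half-integer case) applies (x = 1; upper {-\frac{3}{2}, -\frac{1}{2}} half-integers, c = 4 in the evaluable pattern). Its exact value is \frac{32768}{6615} / \pi.

Structural cue: from the first term \frac{4}{3}: the running product (C = 4/3) telescopes to a rising factorial.
Adjacent-term ratio: r(k) = 1 * (k-\frac{3}{2}) (k-\frac{1}{2}) / [(k+4) (k+1)] ; factor over Q: parameters, x = 1, and C = \frac{4}{3}.


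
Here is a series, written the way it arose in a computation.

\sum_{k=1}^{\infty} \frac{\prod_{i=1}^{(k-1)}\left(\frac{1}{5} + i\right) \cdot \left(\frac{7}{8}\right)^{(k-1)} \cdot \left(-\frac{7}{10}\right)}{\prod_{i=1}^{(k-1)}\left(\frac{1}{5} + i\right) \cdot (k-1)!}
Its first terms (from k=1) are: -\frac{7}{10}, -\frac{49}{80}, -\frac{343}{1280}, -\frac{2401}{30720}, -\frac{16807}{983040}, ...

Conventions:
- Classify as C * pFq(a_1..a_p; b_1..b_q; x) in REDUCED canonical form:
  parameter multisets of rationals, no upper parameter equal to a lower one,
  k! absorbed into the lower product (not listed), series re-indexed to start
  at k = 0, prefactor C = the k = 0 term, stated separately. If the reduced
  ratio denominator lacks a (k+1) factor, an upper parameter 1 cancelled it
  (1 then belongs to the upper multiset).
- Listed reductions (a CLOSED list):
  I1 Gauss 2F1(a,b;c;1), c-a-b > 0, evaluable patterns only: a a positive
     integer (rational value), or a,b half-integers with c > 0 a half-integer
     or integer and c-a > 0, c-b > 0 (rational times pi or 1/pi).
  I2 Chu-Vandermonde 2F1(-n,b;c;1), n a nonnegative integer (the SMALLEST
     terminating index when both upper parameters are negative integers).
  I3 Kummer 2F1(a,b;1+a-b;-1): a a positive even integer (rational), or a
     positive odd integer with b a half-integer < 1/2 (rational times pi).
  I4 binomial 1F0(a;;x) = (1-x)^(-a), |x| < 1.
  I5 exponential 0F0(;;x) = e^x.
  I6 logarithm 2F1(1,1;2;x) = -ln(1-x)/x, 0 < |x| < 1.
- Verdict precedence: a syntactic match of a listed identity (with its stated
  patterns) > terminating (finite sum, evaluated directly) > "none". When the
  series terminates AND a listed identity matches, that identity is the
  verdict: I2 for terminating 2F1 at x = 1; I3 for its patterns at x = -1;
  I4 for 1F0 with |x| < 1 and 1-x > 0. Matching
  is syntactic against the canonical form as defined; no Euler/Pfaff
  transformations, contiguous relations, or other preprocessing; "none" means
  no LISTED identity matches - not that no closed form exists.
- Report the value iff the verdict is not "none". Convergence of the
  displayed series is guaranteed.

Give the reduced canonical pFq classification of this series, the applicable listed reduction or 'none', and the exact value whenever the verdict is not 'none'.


Key observation: t_0 = -\frac{7}{10} here, and the running product (prefactor -7/10) telescopes to a rising factorial.
Term ratio: r(k) = \frac{7}{8} * 1 / [(k+1)] - rational; roots negated = parameters, x = \frac{7}{8}, C = -\frac{7}{10}.

The series (x = \frac{7}{8}) is 0F0: upper {-}, lower {-}, prefactor -\frac{7}{10}. Verdict: exponential (I5) fires (the 0F0 exponential series at x = \frac{7}{8}). Sum: \left(-\frac{7}{10}\right) \cdot e^{\frac{7}{8}}.


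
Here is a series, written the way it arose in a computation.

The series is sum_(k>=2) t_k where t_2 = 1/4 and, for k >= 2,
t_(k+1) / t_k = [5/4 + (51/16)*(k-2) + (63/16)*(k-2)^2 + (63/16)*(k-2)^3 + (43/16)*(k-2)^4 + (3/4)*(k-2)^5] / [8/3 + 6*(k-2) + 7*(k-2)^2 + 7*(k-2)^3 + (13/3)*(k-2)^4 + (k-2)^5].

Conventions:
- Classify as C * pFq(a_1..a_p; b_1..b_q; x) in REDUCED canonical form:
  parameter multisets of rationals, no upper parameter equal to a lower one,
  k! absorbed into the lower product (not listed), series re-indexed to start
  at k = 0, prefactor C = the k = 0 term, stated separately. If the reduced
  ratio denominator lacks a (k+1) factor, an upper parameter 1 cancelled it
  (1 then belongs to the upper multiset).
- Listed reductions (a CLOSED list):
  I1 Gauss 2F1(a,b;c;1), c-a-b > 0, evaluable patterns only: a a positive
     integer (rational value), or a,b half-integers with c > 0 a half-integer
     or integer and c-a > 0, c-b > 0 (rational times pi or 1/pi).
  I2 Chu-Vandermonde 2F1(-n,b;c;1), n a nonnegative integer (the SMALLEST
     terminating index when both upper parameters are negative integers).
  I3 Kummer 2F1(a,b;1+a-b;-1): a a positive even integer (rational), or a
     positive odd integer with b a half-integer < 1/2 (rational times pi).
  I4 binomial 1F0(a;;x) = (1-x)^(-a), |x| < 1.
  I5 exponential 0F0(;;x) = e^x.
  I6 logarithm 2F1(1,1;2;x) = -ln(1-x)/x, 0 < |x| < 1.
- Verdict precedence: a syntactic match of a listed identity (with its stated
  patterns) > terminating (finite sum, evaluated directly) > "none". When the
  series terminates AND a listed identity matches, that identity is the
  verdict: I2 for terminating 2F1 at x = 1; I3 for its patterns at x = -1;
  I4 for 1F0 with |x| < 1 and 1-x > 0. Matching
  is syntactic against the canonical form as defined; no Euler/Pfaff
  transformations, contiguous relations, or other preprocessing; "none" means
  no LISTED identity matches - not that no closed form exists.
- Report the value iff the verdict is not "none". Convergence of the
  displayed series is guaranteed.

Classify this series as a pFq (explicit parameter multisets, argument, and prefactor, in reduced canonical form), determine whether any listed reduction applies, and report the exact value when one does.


Structural cue: t_0 being 1/4, the expanded ratio factors over Q; prefactor 1/4, roots give parameters.
Term ratio: r(k) = (3/4) * (k+1) (k+5/4) / [(k+2) (k+1)] - rational in k. x = (3/4); t_0 = 1/4; negate the roots.

Reduced: x = 3/4, 2F1, upper = {1, 5/4}, lower = {2}, C = 1/4. Verdict: none. A 2F1 with upper {1, 5/4} fits none of I1-I6 at x = 3/4; the sum runs forever.


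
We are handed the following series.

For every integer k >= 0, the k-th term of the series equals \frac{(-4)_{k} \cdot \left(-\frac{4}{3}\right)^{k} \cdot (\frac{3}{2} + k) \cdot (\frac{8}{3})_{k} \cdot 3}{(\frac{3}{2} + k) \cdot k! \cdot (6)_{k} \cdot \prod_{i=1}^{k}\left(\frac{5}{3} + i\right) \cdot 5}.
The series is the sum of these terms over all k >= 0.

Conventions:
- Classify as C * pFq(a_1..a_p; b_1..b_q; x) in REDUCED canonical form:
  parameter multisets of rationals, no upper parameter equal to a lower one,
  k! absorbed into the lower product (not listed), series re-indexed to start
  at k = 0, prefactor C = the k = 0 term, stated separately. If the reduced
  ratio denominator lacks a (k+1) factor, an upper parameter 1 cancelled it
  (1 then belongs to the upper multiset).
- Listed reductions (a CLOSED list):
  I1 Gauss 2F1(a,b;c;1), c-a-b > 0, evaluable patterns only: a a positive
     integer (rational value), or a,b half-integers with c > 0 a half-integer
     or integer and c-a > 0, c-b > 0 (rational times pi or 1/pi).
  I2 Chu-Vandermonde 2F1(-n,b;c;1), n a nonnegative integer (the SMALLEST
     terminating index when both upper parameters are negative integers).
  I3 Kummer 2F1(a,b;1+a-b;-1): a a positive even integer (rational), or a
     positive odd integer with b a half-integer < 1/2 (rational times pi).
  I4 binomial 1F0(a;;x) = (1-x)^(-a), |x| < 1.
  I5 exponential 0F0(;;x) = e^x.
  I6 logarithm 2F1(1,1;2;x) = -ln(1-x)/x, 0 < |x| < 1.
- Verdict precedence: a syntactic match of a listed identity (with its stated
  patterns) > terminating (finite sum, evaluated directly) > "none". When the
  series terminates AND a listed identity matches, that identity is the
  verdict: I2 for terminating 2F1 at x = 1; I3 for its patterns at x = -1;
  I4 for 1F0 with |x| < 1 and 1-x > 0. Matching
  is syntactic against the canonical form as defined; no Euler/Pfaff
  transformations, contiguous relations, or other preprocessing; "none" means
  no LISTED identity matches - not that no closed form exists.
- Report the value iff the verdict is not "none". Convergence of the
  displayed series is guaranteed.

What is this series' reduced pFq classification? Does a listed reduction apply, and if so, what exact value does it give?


Classification (C = \frac{3}{5}): 1F1 with upper {-4}, lower {6}, argument x = -\frac{4}{3}. Verdict: terminating - upper -4 stops the sum at k = 4; the 5 terms are added exactly. Sum: \frac{33253}{25515}.

Structural cue: with t_0 = \frac{3}{5}, the lower running product (prefactor 3/5) is a rising factorial.
Adjacent-term ratio: r(k) = -\frac{4}{3} * (k-4) / [(k+6) (k+1)] - rational in k. x = -\frac{4}{3}; t_0 = \frac{3}{5}; negate the roots.


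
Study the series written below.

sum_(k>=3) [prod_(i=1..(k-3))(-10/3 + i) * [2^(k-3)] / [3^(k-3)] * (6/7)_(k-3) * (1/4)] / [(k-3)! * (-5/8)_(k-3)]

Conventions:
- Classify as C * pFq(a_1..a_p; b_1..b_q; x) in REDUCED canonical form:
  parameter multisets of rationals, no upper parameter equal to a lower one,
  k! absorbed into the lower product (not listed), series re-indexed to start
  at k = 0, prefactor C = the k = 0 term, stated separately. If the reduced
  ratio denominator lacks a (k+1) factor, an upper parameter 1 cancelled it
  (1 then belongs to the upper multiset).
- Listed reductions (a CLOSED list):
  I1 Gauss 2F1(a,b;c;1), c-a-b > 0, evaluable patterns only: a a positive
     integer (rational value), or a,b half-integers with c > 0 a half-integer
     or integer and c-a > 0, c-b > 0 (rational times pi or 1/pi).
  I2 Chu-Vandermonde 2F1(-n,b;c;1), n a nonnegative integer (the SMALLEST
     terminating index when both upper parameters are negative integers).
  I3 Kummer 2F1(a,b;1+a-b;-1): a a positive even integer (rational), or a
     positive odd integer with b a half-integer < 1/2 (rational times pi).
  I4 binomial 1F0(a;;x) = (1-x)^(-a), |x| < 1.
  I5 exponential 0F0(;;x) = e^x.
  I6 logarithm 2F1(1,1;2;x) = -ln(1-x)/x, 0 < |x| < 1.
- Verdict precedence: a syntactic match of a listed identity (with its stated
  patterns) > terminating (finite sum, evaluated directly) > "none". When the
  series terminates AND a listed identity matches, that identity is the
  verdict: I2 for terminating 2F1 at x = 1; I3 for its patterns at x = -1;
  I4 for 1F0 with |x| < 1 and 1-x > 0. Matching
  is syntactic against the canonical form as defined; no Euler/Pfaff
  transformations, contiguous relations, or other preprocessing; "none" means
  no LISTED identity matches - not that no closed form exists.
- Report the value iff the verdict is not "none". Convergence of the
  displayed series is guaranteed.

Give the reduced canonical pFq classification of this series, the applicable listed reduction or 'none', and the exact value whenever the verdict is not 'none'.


Classification (C = 1/4): 2F1 with upper {-7/3, 6/7}, lower {-5/8}, argument x = 2/3. Verdict: none - this 2F1 at x = 2/3 matches no listed pattern, and upper {-7/3, 6/7} holds no stopper.

Structural cue: t_0 being 1/4, the running product (C = 1/4) telescopes to a rising factorial.
Term ratio: r(k) = (2/3) * (k-7/3) (k+6/7) / [(k-5/8) (k+1)] - rational in k. x = (2/3); t_0 = 1/4; negate the roots.


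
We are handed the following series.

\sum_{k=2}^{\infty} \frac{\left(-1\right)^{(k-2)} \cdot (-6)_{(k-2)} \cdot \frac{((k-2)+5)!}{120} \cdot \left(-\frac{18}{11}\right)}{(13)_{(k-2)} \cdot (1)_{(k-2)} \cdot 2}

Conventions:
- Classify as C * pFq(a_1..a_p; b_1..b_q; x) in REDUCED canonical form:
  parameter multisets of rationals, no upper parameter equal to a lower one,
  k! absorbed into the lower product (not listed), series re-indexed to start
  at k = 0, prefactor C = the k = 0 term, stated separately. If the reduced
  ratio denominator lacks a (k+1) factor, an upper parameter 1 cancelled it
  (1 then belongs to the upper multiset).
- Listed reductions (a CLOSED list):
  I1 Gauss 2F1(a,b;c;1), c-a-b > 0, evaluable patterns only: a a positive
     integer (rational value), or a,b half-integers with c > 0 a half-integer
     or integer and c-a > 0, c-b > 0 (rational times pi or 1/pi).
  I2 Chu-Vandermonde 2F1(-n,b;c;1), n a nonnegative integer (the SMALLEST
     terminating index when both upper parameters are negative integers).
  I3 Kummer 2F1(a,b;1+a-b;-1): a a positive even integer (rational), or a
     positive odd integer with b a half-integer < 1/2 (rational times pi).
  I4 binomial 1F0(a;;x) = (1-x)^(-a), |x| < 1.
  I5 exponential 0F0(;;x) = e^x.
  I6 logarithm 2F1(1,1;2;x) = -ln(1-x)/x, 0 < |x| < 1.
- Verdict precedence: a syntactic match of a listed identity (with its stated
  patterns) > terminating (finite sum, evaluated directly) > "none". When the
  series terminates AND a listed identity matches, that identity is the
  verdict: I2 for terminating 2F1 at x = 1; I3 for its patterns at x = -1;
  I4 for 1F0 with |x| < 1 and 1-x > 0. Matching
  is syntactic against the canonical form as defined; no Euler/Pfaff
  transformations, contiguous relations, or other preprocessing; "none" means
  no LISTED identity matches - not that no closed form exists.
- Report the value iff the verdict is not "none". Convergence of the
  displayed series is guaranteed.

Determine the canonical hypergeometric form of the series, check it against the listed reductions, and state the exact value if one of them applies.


This is -\frac{9}{11} * 2F1(-6, 6; 13; -1) in reduced canonical form. Verdict: Kummer's theorem (I3) fires (x = -1; c = 13 equals 1+a-b for upper {-6, 6}: listed pattern). Hence: -9.

First insight: from the first term -\frac{9}{11}: the constant factors (C = -9/11) combine into one prefactor.
Adjacent-term ratio: r(k) = -1 * (k-6) (k+6) / [(k+13) (k+1)] - rational; roots negated = parameters, x = -1, C = -\frac{9}{11}.


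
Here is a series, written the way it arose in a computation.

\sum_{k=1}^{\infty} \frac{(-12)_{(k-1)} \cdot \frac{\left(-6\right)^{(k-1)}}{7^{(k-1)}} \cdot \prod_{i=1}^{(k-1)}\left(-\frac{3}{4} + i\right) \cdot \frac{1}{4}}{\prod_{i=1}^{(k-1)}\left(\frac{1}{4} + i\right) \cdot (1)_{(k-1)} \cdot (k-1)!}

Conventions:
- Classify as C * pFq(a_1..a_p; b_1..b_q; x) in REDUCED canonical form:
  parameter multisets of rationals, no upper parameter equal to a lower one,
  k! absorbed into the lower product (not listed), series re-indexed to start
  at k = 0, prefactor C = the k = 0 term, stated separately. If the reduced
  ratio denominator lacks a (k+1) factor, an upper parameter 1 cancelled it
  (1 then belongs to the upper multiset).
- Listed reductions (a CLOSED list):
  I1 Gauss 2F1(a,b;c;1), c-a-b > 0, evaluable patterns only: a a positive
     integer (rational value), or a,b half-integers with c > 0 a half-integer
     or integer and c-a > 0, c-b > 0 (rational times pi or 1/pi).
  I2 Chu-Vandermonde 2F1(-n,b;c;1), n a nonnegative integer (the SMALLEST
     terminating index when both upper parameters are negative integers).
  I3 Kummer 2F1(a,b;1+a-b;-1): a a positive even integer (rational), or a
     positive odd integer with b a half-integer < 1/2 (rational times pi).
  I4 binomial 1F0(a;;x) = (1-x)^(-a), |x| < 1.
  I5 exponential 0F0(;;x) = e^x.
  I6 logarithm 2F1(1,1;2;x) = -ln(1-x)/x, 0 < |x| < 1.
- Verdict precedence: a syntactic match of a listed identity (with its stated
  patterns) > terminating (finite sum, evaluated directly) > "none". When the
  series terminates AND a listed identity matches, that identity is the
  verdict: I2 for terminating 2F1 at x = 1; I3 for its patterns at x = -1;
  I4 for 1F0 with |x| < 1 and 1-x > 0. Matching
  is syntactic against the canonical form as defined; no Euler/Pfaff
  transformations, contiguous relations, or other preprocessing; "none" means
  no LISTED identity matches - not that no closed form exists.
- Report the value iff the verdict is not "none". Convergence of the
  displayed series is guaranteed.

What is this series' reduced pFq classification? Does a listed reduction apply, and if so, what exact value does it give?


At argument -\frac{6}{7}: a 2F2 with upper {-12, \frac{1}{4}}, lower {1, \frac{5}{4}}, scaled by C = \frac{1}{4}. Verdict: terminating - the sum ends at index 12 because -12 is a negative integer; exact evaluation follows. Its exact value is \frac{529938078311928942205553}{253868690047664175984500}.

The tell: with t_0 = \frac{1}{4}, the running product (C = 1/4, x = -6/7) telescopes to a rising factorial.
Adjacent-term ratio: r(k) = -\frac{6}{7} * (k-12) (k+\frac{1}{4}) / [(k+1) (k+\frac{5}{4}) (k+1)] ; factor over Q: parameters, x = -\frac{6}{7}, and C = \frac{1}{4}.


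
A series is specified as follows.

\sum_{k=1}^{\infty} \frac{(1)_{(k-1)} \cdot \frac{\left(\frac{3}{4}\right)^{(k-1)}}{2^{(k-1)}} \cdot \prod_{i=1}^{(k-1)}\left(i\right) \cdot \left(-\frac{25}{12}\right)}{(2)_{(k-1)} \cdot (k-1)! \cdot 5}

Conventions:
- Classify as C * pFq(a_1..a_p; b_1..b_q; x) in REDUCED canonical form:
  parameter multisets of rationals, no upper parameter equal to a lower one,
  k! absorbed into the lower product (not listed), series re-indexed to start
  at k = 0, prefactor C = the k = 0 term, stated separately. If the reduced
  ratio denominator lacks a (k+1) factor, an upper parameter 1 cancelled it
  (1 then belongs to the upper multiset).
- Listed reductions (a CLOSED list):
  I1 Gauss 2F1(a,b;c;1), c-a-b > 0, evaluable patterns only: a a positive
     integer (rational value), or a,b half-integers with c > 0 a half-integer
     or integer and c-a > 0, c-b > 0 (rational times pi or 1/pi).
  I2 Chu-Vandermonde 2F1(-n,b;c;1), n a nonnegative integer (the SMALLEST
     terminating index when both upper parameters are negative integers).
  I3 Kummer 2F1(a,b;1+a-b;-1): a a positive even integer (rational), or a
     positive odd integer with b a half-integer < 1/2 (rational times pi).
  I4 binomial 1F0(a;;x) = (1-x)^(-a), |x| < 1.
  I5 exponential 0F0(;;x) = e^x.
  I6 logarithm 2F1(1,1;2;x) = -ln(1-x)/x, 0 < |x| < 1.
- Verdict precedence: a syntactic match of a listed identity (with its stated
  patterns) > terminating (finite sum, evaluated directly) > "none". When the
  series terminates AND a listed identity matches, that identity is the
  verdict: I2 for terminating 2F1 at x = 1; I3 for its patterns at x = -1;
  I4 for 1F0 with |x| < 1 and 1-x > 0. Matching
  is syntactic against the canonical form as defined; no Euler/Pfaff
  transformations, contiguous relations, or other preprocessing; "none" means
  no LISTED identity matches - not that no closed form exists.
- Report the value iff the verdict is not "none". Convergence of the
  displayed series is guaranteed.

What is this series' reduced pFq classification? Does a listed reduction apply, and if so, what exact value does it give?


Canonical form: C = -\frac{5}{12} times 2F1 with upper {1, 1}, lower {2}, x = \frac{3}{8}. Verdict: this is logarithm (I6) (the logarithm: parameters (1,1;2), x = \frac{3}{8}). Hence: \frac{10}{9} \cdot \ln\left(\frac{5}{8}\right).

The tell: with t_0 = -\frac{5}{12}, the two k-th powers (prefactor -5/12) combine into one argument.
Term ratio: r(k) = \frac{3}{8} * (k+1) (k+1) / [(k+2) (k+1)] - rational in k, leading ratio \frac{3}{8}; with t_0 = -\frac{5}{12}, classification follows.


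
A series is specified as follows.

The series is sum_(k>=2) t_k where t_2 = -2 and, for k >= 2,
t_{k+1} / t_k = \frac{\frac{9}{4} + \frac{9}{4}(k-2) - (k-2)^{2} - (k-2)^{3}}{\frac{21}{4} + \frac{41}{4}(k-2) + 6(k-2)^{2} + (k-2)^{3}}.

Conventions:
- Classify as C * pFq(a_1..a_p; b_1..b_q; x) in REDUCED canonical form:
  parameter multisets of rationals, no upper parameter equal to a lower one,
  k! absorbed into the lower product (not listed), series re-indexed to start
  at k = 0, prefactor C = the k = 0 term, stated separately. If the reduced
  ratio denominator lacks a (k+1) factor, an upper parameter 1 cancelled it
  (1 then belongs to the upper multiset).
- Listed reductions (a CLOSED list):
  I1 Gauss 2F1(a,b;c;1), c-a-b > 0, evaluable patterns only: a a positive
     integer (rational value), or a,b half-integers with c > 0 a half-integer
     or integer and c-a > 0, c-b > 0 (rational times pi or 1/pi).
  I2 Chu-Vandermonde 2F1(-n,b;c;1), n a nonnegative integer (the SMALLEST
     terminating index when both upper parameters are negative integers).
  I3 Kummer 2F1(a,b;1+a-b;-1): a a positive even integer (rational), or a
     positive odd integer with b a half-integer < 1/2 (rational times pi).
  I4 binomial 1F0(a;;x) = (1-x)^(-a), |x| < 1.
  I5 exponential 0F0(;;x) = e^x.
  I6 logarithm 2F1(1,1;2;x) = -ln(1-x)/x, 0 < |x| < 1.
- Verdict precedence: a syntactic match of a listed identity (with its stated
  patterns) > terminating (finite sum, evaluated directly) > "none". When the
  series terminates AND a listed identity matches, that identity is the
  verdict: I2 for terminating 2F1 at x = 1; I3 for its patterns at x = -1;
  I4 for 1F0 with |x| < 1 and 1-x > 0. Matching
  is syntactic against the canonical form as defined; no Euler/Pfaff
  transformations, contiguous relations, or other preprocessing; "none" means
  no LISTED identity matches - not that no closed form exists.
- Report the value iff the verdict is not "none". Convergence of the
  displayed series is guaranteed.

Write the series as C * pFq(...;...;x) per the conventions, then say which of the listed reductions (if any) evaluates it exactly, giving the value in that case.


Key observation: t_0 being -2, the ratio is unreduced: k + 3/2 divides both sides (prefactor -2).
Step ratio: r(k) = -1 * (k-\frac{3}{2}) (k+1) / [(k+\frac{7}{2}) (k+1)] - poly over poly, x = -1 from leading terms; C = -2 at k = 0.

At argument -1: a 2F1 with upper {-\frac{3}{2}, 1}, lower {\frac{7}{2}}, scaled by C = -2. Verdict: Kummer's theorem (I3) applies (x = -1; c = \frac{7}{2} equals 1+a-b for upper {-\frac{3}{2}, 1}: listed pattern). Hence: \left(-\frac{15}{16}\right) \cdot \pi.


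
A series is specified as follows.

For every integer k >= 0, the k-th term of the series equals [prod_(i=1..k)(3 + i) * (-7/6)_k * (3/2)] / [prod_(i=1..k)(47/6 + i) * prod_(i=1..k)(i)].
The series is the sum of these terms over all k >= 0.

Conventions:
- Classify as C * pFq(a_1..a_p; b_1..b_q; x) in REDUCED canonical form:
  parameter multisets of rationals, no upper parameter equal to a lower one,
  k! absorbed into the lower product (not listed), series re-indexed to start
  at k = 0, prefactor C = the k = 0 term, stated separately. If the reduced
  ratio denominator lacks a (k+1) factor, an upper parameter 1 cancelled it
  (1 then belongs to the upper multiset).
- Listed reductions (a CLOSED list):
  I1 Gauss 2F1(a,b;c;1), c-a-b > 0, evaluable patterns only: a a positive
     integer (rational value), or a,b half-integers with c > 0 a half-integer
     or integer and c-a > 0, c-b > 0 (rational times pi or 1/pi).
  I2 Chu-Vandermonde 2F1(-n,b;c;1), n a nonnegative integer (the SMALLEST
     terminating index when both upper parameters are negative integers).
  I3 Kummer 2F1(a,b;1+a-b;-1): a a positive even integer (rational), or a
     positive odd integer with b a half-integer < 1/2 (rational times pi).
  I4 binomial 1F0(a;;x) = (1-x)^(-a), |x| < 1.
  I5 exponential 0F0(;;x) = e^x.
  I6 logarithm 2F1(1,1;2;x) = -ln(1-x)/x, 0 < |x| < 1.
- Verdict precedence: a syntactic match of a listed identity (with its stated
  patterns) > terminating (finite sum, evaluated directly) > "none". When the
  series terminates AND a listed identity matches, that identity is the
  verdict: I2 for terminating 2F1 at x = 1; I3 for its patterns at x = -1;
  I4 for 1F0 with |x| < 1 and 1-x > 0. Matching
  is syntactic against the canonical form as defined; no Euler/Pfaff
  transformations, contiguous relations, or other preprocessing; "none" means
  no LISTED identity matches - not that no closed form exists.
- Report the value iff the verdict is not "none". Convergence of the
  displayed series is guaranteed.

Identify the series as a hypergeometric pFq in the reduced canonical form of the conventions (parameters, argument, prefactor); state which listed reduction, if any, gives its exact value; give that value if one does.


x = 1 here; the reduced form reads 2F1, upper {-7/6, 4}, lower {53/6}, C = 3/2. Verdict: the Gauss summation I1 fires (x = 1: the Gamma ratio telescopes since c-a-b = 6 > 0 and a = 4 in Z>0). Its exact value is 279415/373248.

First insight: x = 1 and the running product (C = 3/2, x = 1) telescopes to a rising factorial.
Consecutive-term ratio: r(k) = 1 * (k-7/6) (k+4) / [(k+53/6) (k+1)] - poly over poly, x = 1 from leading terms; C = 3/2 at k = 0.


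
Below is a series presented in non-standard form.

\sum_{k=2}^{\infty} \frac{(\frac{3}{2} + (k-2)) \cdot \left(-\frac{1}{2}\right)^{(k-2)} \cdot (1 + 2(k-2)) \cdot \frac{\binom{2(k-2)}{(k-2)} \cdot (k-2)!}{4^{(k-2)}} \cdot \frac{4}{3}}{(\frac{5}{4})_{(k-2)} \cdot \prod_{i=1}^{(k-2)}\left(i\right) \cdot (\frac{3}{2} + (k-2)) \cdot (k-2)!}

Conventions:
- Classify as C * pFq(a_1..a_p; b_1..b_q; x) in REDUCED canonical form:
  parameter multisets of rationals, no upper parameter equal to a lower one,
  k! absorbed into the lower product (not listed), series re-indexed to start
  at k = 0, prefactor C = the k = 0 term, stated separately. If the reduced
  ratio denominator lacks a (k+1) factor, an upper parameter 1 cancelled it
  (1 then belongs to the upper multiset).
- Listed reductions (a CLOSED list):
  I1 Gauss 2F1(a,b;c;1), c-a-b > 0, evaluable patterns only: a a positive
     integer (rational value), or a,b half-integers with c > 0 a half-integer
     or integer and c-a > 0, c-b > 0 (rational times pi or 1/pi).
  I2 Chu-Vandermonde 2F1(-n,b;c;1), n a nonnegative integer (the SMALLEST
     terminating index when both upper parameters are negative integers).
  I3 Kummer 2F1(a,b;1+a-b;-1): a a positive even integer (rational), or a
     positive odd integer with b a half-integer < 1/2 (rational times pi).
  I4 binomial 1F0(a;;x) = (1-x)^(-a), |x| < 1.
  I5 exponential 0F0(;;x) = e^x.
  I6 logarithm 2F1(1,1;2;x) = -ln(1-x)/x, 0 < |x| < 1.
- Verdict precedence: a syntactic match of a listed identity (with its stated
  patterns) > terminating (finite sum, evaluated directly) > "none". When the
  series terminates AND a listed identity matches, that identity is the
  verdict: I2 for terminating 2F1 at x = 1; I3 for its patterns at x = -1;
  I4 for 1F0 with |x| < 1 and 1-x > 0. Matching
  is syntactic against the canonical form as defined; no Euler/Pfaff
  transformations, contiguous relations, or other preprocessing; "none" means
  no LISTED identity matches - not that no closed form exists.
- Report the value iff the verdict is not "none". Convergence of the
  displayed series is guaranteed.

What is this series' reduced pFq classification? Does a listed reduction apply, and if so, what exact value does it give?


This is \frac{4}{3} * 1F2(\frac{3}{2}; 1, \frac{5}{4}; -\frac{1}{2}) in reduced canonical form. Verdict: none. A 1F2 with upper {\frac{3}{2}} fits none of I1-I6 at x = -\frac{1}{2}; the sum runs forever.

Structural cue: t_0 = \frac{4}{3} here, and the lower running product (C = 4/3) is a rising factorial.
Term ratio: r(k) = -\frac{1}{2} * (k+\frac{3}{2}) / [(k+1) (k+\frac{5}{4}) (k+1)] - poly over poly, x = -\frac{1}{2} from leading terms; C = \frac{4}{3} at k = 0.


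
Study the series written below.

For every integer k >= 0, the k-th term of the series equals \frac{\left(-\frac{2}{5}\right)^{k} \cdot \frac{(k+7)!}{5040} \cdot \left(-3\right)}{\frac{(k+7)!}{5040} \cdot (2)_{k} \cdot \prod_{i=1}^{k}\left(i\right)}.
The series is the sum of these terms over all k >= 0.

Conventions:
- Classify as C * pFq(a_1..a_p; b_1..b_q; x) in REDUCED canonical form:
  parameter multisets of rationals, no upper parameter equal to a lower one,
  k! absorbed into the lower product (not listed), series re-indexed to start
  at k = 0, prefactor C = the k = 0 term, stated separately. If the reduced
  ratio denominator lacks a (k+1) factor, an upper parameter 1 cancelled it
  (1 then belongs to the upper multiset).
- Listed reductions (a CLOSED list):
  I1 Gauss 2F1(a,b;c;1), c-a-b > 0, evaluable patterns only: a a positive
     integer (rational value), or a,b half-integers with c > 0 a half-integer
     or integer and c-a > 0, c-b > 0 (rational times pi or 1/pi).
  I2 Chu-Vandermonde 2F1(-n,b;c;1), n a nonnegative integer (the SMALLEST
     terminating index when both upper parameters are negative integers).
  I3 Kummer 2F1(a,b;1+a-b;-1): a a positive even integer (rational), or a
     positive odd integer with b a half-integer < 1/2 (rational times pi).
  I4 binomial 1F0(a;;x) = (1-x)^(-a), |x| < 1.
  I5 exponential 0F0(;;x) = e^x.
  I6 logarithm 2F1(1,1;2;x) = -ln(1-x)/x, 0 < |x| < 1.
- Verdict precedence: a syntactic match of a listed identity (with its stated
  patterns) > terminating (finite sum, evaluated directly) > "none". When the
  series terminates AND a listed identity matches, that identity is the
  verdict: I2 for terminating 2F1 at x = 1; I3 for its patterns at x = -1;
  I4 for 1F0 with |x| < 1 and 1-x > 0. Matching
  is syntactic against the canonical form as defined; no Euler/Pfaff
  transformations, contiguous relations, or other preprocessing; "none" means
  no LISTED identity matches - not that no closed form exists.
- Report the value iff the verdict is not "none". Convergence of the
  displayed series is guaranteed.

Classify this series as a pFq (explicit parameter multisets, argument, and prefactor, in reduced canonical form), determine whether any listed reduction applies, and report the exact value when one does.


Canonical form: C = -3 times 0F1 with upper {-}, lower {2}, x = -\frac{2}{5}. Verdict: none (x = -\frac{2}{5}): each listed identity misses the multisets {-} ; {2}.

Structural cue: t_0 being -3, the factorial ratio (prefactor -3) (k+a-1)!/(a-1)! is a rising factorial (a)_k.
Ratio: r(k) = -\frac{2}{5} * 1 / [(k+2) (k+1)] - rational in k. x = -\frac{2}{5}; t_0 = -3; negate the roots.
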